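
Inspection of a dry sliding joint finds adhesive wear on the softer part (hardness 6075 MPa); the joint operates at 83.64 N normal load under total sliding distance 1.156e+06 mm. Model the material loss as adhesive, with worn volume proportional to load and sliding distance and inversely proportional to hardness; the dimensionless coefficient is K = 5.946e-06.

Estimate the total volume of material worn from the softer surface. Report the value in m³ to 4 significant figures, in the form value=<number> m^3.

value=9.463e-11 m^3

Intermediates are shown rounded — each operation runs at full float precision; one last rounding, at 4 significant figures.
Sliding distance L = 1.156e+06 mm = 1156 m.
Hardness H = 6075 MPa = 6.075e+09 Pa.
Restated in SI base units: W = 83.64 N, H = 6.075e+09 Pa, K = 5.946e-06.
By Archard's law, V = K·W·L/H = 5.946e-06 · 83.64 · 1156 / 6.075e+09 = 9.463e-11 m³.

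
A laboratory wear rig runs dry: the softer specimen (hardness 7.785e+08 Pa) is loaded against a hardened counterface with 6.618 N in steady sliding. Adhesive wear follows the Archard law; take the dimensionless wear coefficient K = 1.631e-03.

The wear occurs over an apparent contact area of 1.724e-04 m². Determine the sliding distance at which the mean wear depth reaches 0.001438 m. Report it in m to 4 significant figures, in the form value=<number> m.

value=1.788e+04 m

Every step carries exact precision; intermediate values are displayed rounded; one last rounding: four significant digits.
Working in SI base units: W = 6.618 N, H = 7.785e+08 Pa, K = 1.631e-03.
Permissible volume V_lim = h_lim·A = 0.001438 · 1.724e-04 = 2.479e-07 m³.
Thus life L = V_lim·H/(K·W) = 2.479e-07 · 7.785e+08 / (1.631e-03 · 6.618) = 1.788e+04 m.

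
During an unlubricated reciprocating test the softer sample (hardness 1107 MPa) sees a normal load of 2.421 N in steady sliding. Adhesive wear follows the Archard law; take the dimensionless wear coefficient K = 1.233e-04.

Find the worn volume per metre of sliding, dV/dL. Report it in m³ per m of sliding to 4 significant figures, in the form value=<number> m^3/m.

The algebra holds full precision, and shown intermediates are rounded. Rounded once at the end to 4 significant digits.
Hardness H = 1107 MPa = 1.107e+09 Pa.
Restated in SI base units: W = 2.421 N, H = 1.107e+09 Pa, K = 1.233e-04.
Volumetric rate dV/dL = K·W/H (independent of L): 1.233e-04 · 2.421 / 1.107e+09 = 2.697e-13 m³/m.

value=2.697e-13 m^3/m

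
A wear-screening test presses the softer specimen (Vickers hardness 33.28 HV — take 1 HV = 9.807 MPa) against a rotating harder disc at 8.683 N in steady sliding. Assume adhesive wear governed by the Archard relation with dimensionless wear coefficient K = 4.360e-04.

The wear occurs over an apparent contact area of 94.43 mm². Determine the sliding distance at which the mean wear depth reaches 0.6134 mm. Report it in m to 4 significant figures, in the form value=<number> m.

value=4994 m

The computation runs at full precision; the intermediates are displayed rounded — one final rounding to 4 significant digits.
Convert: Hardness H = 33.28 HV × 9.807 MPa/HV = 326.4 MPa = 3.264e+08 Pa.
Convert: Contact area A = 94.43 mm² = 9.443e-05 m².
Convert: Depth limit h_lim = 0.6134 mm = 6.134e-04 m.
SI base units throughout: W = 8.683 N, H = 3.264e+08 Pa, K = 4.360e-04.
Allowed volume V_lim = h_lim·A = 6.134e-04 · 9.443e-05 = 5.792e-08 m³.
Sliding life L = V_lim·H/(K·W) = 5.792e-08 · 3.264e+08 / (4.360e-04 · 8.683) = 4994 m.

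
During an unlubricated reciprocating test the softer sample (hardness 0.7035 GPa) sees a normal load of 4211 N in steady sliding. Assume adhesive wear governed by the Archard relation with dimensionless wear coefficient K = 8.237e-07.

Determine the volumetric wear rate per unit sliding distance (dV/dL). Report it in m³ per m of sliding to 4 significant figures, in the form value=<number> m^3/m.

value=4.930e-12 m^3/m

Each operation runs at exact precision, and the intermediates appear rounded. Rounded just once, at four significant figures.
Hardness H = 0.7035 GPa = 7.035e+08 Pa.
SI base units throughout: W = 4211 N, H = 7.035e+08 Pa, K = 8.237e-07.
Wear rate dV/dL = K·W/H, so: 8.237e-07 · 4211 / 7.035e+08 = 4.930e-12 m³/m.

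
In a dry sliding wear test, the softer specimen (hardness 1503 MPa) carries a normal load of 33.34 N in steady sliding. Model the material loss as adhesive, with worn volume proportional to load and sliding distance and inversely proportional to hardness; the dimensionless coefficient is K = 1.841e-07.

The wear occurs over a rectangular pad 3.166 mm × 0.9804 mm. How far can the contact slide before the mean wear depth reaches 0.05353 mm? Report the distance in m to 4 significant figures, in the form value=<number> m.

Each operation keeps full float precision. Intermediate values are printed rounded — rounded just once, at 4 significant digits.
Hardness H = 1503 MPa = 1.503e+09 Pa.
Pad sides 3.166 mm × 0.9804 mm = 3.166e-03 m × 9.804e-04 m. Contact area A = 3.166e-03 m × 9.804e-04 m = 3.104e-06 m².
Depth limit h_lim = 0.05353 mm = 5.353e-05 m.
SI base units throughout: W = 33.34 N, H = 1.503e+09 Pa, K = 1.841e-07.
Volume at the limit: V_lim = h_lim·A = 5.353e-05 · 3.104e-06 = 1.662e-10 m³.
Life L = V_lim·H/(K·W) = 1.662e-10 · 1.503e+09 / (1.841e-07 · 33.34) = 4.069e+04 m.

value=4.069e+04 m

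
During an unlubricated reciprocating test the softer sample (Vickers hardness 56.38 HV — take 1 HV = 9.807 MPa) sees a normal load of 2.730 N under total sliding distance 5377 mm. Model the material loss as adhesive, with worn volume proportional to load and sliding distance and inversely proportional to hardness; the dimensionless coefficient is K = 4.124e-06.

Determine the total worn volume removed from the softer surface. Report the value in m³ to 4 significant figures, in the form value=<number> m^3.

Intermediate values are shown rounded, and the algebra runs at full precision, and rounded once at the end to four significant figures.
Convert: The distance L = 5377 mm = 5.377 m.
Convert: Hardness H = 56.38 HV × 9.807 MPa/HV = 552.9 MPa = 5.529e+08 Pa.
As SI base values: W = 2.730 N, H = 5.529e+08 Pa, K = 4.124e-06.
The Archard volume V = K·W·L/H = 4.124e-06 · 2.730 · 5.377 / 5.529e+08 = 1.095e-13 m³.

value=1.095e-13 m^3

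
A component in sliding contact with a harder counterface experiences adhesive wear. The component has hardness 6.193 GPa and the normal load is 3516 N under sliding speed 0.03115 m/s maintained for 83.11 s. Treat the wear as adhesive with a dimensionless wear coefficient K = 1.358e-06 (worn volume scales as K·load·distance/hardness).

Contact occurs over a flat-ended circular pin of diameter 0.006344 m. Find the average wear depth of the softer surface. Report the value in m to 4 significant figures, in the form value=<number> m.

All arithmetic keeps full precision, and intermediate values are printed rounded, and rounded once at the end: four significant figures.
Convert: Distance L = v·t = 0.03115 m/s × 83.11 s = 2.589 m.
Convert: Hardness H = 6.193 GPa = 6.193e+09 Pa.
Convert: Contact area A = π·d²/4 = π·(0.006344 m)²/4 = 3.161e-05 m².
As SI base values: W = 3516 N, H = 6.193e+09 Pa, K = 1.358e-06.
By Archard's law, V = K·W·L/H = 1.358e-06 · 3516 · 2.589 / 6.193e+09 = 1.996e-12 m³.
Mean depth h = V/A = 1.996e-12 / 3.161e-05 = 6.315e-08 m.

value=6.315e-08 m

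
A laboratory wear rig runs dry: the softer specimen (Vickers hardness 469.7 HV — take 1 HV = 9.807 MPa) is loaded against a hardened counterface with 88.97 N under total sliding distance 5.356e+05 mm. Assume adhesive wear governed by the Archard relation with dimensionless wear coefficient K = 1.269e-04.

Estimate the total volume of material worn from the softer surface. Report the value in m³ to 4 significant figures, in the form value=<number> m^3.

value=1.313e-09 m^3

The computation holds full float precision, and the intermediates are printed rounded — a lone final rounding, at four significant digits.
Total distance L = 5.356e+05 mm = 535.6 m.
Hardness H = 469.7 HV × 9.807 MPa/HV = 4606 MPa = 4.606e+09 Pa.
Working in SI base units: W = 88.97 N, H = 4.606e+09 Pa, K = 1.269e-04.
Archard volume V = K·W·L/H = 1.269e-04 · 88.97 · 535.6 / 4.606e+09 = 1.313e-09 m³.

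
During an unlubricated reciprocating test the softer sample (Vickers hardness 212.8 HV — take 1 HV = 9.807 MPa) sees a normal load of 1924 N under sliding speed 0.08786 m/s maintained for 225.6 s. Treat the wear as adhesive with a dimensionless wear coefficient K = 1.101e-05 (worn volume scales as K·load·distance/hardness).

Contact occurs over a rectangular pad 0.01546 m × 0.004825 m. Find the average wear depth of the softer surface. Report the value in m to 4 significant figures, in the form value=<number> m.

value=2.697e-06 m

Every step keeps full precision, and intermediates are printed rounded; rounded once at the end: 4 significant digits.
Convert: Distance L = v·t = 0.08786 m/s × 225.6 s = 19.82 m.
Convert: Hardness H = 212.8 HV × 9.807 MPa/HV = 2087 MPa = 2.087e+09 Pa.
Convert: Contact area A = 0.01546 m × 0.004825 m = 7.459e-05 m².
In SI base units, W = 1924 N, H = 2.087e+09 Pa, K = 1.101e-05.
Archard volume V = K·W·L/H = 1.101e-05 · 1924 · 19.82 / 2.087e+09 = 2.012e-10 m³.
Depth of wear h = V/A = 2.012e-10 / 7.459e-05 = 2.697e-06 m.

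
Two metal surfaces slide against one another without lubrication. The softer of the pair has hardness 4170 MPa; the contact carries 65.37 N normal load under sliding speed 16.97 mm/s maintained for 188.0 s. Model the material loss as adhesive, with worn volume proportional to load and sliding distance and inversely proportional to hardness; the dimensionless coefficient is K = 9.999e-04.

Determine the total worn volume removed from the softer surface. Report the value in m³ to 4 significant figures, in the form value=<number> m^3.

value=5.001e-11 m^3

All working math carries exact precision, and the intermediates are printed rounded, and rounded once at the end to 4 significant figures.
Sliding speed v = 16.97 mm/s = 0.01697 m/s. The distance L = v·t = 0.01697 m/s × 188.0 s = 3.190 m.
Hardness H = 4170 MPa = 4.170e+09 Pa.
As SI base values: W = 65.37 N, H = 4.170e+09 Pa, K = 9.999e-04.
Archard relation: V = K·W·L/H = 9.999e-04 · 65.37 · 3.190 / 4.170e+09 = 5.001e-11 m³.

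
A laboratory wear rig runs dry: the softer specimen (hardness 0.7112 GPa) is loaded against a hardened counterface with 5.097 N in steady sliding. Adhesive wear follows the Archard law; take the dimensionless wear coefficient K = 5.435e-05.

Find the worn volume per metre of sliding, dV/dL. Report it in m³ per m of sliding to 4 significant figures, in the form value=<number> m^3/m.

value=3.895e-13 m^3/m

The intermediates are shown rounded — each operation keeps exact precision. Rounded once at the end to four significant figures.
Hardness H = 0.7112 GPa = 7.112e+08 Pa.
Expressed in SI base units: W = 5.097 N, H = 7.112e+08 Pa, K = 5.435e-05.
Sliding wear rate dV/dL = K·W/H (independent of L): 5.435e-05 · 5.097 / 7.112e+08 = 3.895e-13 m³/m.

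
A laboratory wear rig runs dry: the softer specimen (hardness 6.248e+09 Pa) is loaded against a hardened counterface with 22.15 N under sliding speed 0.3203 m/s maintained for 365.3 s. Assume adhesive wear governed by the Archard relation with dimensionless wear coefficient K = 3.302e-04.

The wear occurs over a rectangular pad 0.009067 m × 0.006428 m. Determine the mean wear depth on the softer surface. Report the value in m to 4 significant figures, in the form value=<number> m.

value=2.350e-06 m

The intermediates are shown rounded; all arithmetic keeps full precision. Rounded once at the end to four significant digits.
Convert: Distance L = v·t = 0.3203 m/s × 365.3 s = 117.0 m.
Convert: Contact area A = 0.009067 m × 0.006428 m = 5.828e-05 m².
Collected in SI base units: W = 22.15 N, H = 6.248e+09 Pa, K = 3.302e-04.
Worn volume V = K·W·L/H = 3.302e-04 · 22.15 · 117.0 / 6.248e+09 = 1.370e-10 m³.
Depth of wear h = V/A = 1.370e-10 / 5.828e-05 = 2.350e-06 m.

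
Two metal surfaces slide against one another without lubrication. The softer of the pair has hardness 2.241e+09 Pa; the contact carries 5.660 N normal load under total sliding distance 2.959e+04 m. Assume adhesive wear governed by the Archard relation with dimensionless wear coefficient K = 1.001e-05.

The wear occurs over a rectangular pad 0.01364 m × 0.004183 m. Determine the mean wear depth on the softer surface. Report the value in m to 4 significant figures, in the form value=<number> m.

value=1.311e-05 m

Intermediate values are shown rounded, and all arithmetic keeps full precision; one last rounding: four significant digits.
Convert: Contact area A = 0.01364 m × 0.004183 m = 5.706e-05 m².
In SI base units, W = 5.660 N, H = 2.241e+09 Pa, K = 1.001e-05.
Apply Archard: V = K·W·L/H = 1.001e-05 · 5.660 · 2.959e+04 / 2.241e+09 = 7.481e-10 m³.
Wear depth h = V/A = 7.481e-10 / 5.706e-05 = 1.311e-05 m.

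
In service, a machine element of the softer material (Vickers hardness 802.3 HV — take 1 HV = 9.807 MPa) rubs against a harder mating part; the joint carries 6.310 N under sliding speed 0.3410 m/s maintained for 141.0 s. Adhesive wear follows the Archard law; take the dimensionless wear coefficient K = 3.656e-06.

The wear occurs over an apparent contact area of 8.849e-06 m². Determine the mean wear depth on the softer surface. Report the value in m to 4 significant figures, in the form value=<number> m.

The computation keeps full float precision; intermediates appear rounded, and one final rounding to 4 significant figures.
The distance L = v·t = 0.3410 m/s × 141.0 s = 48.08 m.
Hardness H = 802.3 HV × 9.807 MPa/HV = 7868 MPa = 7.868e+09 Pa.
Working in SI base units: W = 6.310 N, H = 7.868e+09 Pa, K = 3.656e-06.
Archard volume V = K·W·L/H = 3.656e-06 · 6.310 · 48.08 / 7.868e+09 = 1.410e-13 m³.
Wear depth h = V/A = 1.410e-13 / 8.849e-06 = 1.593e-08 m.

value=1.593e-08 m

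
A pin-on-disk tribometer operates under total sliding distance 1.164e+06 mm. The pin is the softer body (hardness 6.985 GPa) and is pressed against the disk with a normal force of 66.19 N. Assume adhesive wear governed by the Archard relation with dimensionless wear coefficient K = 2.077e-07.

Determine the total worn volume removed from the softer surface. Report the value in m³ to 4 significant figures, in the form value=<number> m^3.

Every step runs at exact precision — quoted intermediates are rounded. Rounded once at the end, at four significant figures.
Convert: Total distance L = 1.164e+06 mm = 1164 m.
Convert: Hardness H = 6.985 GPa = 6.985e+09 Pa.
Collected in SI base units: W = 66.19 N, H = 6.985e+09 Pa, K = 2.077e-07.
Archard volume V = K·W·L/H = 2.077e-07 · 66.19 · 1164 / 6.985e+09 = 2.291e-12 m³.

value=2.291e-12 m^3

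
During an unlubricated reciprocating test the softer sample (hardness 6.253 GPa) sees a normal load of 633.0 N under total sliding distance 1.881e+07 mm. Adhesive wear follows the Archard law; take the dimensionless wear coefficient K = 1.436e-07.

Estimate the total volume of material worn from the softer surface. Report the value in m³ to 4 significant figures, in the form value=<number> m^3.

The computation maintains full precision — shown intermediates are rounded, and one last rounding, at 4 significant figures.
Convert: Sliding distance L = 1.881e+07 mm = 1.881e+04 m.
Convert: Hardness H = 6.253 GPa = 6.253e+09 Pa.
Collected in SI base units: W = 633.0 N, H = 6.253e+09 Pa, K = 1.436e-07.
Apply Archard: V = K·W·L/H = 1.436e-07 · 633.0 · 1.881e+04 / 6.253e+09 = 2.734e-10 m³.

value=2.734e-10 m^3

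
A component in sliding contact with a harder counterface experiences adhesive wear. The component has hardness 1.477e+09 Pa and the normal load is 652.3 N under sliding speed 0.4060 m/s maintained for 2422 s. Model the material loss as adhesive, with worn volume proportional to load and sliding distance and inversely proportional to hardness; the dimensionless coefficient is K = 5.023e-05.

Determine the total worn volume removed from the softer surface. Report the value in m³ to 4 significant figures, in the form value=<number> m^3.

value=2.181e-08 m^3

The computation maintains exact precision; the intermediates are shown rounded — one last rounding, at four significant digits.
Convert: Path length L = v·t = 0.4060 m/s × 2422 s = 983.3 m.
In SI base units, W = 652.3 N, H = 1.477e+09 Pa, K = 5.023e-05.
Archard volume V = K·W·L/H = 5.023e-05 · 652.3 · 983.3 / 1.477e+09 = 2.181e-08 m³.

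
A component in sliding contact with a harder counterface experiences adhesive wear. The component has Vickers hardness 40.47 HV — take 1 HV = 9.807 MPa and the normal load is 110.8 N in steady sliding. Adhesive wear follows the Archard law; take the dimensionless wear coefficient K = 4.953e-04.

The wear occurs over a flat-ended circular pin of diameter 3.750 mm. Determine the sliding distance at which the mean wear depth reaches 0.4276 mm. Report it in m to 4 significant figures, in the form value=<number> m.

Intermediates are printed rounded; the computation runs at full precision — rounded once at the end, at four significant figures.
Convert: Hardness H = 40.47 HV × 9.807 MPa/HV = 396.9 MPa = 3.969e+08 Pa.
Convert: Pin diameter d = 3.750 mm = 0.003750 m. Contact area A = π·d²/4 = π·(0.003750 m)²/4 = 1.104e-05 m².
Convert: Depth limit h_lim = 0.4276 mm = 4.276e-04 m.
In SI base units, W = 110.8 N, H = 3.969e+08 Pa, K = 4.953e-04.
At the depth limit, V_lim = h_lim·A = 4.276e-04 · 1.104e-05 = 4.723e-09 m³.
Inverting, life L = V_lim·H/(K·W) = 4.723e-09 · 3.969e+08 / (4.953e-04 · 110.8) = 34.15 m.

value=34.15 m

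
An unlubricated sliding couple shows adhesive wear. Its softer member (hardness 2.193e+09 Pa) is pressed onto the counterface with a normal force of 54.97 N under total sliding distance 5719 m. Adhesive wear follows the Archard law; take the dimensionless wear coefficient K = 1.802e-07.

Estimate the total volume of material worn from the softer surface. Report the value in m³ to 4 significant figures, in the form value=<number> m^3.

Intermediates are shown rounded — the computation keeps full precision, and a lone final rounding: 4 significant digits.
As SI base values: W = 54.97 N, H = 2.193e+09 Pa, K = 1.802e-07.
Apply Archard: V = K·W·L/H = 1.802e-07 · 54.97 · 5719 / 2.193e+09 = 2.583e-11 m³.

value=2.583e-11 m^3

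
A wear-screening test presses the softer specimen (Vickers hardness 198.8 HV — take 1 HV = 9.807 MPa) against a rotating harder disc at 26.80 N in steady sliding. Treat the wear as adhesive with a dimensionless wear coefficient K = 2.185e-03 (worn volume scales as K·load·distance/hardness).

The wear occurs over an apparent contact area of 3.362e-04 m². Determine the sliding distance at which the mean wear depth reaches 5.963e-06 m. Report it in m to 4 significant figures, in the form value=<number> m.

value=66.75 m

All working math carries full float precision. The intermediates are displayed rounded. Rounded just once to four significant digits.
Hardness H = 198.8 HV × 9.807 MPa/HV = 1950 MPa = 1.950e+09 Pa.
As SI base values: W = 26.80 N, H = 1.950e+09 Pa, K = 2.185e-03.
At the depth limit, V_lim = h_lim·A = 5.963e-06 · 3.362e-04 = 2.005e-09 m³.
Thus life L = V_lim·H/(K·W) = 2.005e-09 · 1.950e+09 / (2.185e-03 · 26.80) = 66.75 m.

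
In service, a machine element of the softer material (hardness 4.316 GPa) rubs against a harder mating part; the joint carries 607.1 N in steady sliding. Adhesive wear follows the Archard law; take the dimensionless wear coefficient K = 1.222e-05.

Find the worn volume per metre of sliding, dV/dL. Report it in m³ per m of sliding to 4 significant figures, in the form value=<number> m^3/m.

All working math maintains full float precision. The intermediates appear rounded, and one final rounding to four significant figures.
Convert: Hardness H = 4.316 GPa = 4.316e+09 Pa.
Working in SI base units: W = 607.1 N, H = 4.316e+09 Pa, K = 1.222e-05.
The wear rate dV/dL = K·W/H (no L dependence): 1.222e-05 · 607.1 / 4.316e+09 = 1.719e-12 m³/m.

value=1.719e-12 m^3/m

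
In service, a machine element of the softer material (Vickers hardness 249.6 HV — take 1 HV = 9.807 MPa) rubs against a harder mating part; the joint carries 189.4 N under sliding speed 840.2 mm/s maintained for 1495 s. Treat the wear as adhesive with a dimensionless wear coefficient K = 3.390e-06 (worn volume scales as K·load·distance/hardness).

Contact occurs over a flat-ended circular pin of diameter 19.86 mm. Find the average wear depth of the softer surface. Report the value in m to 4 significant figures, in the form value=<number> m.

The intermediates are shown rounded; all working math keeps full precision — one last rounding to 4 significant figures.
Convert: Sliding speed v = 840.2 mm/s = 0.8402 m/s. The distance L = v·t = 0.8402 m/s × 1495 s = 1256 m.
Convert: Hardness H = 249.6 HV × 9.807 MPa/HV = 2448 MPa = 2.448e+09 Pa.
Convert: Pin diameter d = 19.86 mm = 0.01986 m. Contact area A = π·d²/4 = π·(0.01986 m)²/4 = 3.098e-04 m².
SI base units throughout: W = 189.4 N, H = 2.448e+09 Pa, K = 3.390e-06.
By Archard's law, V = K·W·L/H = 3.390e-06 · 189.4 · 1256 / 2.448e+09 = 3.295e-10 m³.
Mean wear depth h = V/A = 3.295e-10 / 3.098e-04 = 1.064e-06 m.

value=1.064e-06 m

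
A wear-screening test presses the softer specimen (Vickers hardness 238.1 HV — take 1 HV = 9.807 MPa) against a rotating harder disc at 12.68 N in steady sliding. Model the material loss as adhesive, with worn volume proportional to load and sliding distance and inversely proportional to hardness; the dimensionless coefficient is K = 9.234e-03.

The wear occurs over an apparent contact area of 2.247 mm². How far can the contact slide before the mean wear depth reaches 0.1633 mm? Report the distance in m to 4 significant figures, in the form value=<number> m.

value=7.318 m

Printed values are rounded; every step holds exact precision; a lone final rounding, at four significant figures.
Hardness H = 238.1 HV × 9.807 MPa/HV = 2335 MPa = 2.335e+09 Pa.
Contact area A = 2.247 mm² = 2.247e-06 m².
Depth limit h_lim = 0.1633 mm = 1.633e-04 m.
In SI base units: W = 12.68 N, H = 2.335e+09 Pa, K = 9.234e-03.
Permissible volume V_lim = h_lim·A = 1.633e-04 · 2.247e-06 = 3.669e-10 m³.
Life L = V_lim·H/(K·W) = 3.669e-10 · 2.335e+09 / (9.234e-03 · 12.68) = 7.318 m.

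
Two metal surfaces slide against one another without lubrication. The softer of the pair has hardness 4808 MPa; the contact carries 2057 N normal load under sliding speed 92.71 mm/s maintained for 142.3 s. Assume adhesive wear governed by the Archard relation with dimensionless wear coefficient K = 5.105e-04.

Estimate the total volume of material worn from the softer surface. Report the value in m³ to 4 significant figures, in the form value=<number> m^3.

The intermediates are shown rounded, and each operation carries full float precision — rounded once at the end, at four significant figures.
Convert: Sliding speed v = 92.71 mm/s = 0.09271 m/s. Distance covered L = v·t = 0.09271 m/s × 142.3 s = 13.19 m.
Convert: Hardness H = 4808 MPa = 4.808e+09 Pa.
Expressed in SI base units: W = 2057 N, H = 4.808e+09 Pa, K = 5.105e-04.
Worn volume V = K·W·L/H = 5.105e-04 · 2057 · 13.19 / 4.808e+09 = 2.881e-09 m³.

value=2.881e-09 m^3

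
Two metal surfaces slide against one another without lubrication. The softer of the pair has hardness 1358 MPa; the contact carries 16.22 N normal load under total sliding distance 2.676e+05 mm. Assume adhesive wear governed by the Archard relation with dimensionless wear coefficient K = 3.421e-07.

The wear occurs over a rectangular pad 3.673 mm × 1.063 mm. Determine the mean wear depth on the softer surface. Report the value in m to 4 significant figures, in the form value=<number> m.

value=2.801e-07 m

The intermediates are printed rounded; the algebra maintains exact precision, and one last rounding, at four significant digits.
Distance covered L = 2.676e+05 mm = 267.6 m.
Hardness H = 1358 MPa = 1.358e+09 Pa.
Pad sides 3.673 mm × 1.063 mm = 0.003673 m × 0.001063 m. Contact area A = 0.003673 m × 0.001063 m = 3.904e-06 m².
In SI base units: W = 16.22 N, H = 1.358e+09 Pa, K = 3.421e-07.
Worn volume V = K·W·L/H = 3.421e-07 · 16.22 · 267.6 / 1.358e+09 = 1.093e-12 m³.
Wear depth h = V/A = 1.093e-12 / 3.904e-06 = 2.801e-07 m.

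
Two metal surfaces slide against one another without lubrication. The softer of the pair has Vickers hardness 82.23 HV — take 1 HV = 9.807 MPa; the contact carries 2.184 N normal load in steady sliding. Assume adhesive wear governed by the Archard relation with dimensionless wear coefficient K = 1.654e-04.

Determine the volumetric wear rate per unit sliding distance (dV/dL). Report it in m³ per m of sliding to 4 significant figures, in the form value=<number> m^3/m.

value=4.479e-13 m^3/m

Printed values are rounded, and all working math runs at exact precision — rounded once at the end: four significant figures.
Hardness H = 82.23 HV × 9.807 MPa/HV = 806.4 MPa = 8.064e+08 Pa.
In SI base units: W = 2.184 N, H = 8.064e+08 Pa, K = 1.654e-04.
Rate of wear dV/dL = K·W/H (no L dependence): 1.654e-04 · 2.184 / 8.064e+08 = 4.479e-13 m³/m.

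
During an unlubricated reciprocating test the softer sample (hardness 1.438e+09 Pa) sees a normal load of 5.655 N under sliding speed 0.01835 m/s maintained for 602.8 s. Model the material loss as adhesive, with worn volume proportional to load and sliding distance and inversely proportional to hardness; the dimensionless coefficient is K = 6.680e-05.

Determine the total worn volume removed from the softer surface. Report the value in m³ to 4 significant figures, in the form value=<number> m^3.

value=2.906e-12 m^3

The computation carries exact precision — intermediates appear rounded, and a single final rounding to four significant figures.
Convert: Total distance L = v·t = 0.01835 m/s × 602.8 s = 11.06 m.
Expressed in SI base units: W = 5.655 N, H = 1.438e+09 Pa, K = 6.680e-05.
Archard volume V = K·W·L/H = 6.680e-05 · 5.655 · 11.06 / 1.438e+09 = 2.906e-12 m³.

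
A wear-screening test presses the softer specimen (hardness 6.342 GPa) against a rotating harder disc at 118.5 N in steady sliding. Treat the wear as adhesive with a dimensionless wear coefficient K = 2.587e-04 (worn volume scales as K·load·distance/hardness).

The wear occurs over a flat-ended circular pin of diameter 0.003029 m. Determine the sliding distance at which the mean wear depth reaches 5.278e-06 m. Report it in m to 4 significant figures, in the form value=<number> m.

value=7.868 m

Intermediate values are shown rounded — all arithmetic carries exact precision. Rounded once at the end, at four significant figures.
Hardness H = 6.342 GPa = 6.342e+09 Pa.
Contact area A = π·d²/4 = π·(0.003029 m)²/4 = 7.206e-06 m².
Collected in SI base units: W = 118.5 N, H = 6.342e+09 Pa, K = 2.587e-04.
Allowed volume V_lim = h_lim·A = 5.278e-06 · 7.206e-06 = 3.803e-11 m³.
So the life L = V_lim·H/(K·W) = 3.803e-11 · 6.342e+09 / (2.587e-04 · 118.5) = 7.868 m.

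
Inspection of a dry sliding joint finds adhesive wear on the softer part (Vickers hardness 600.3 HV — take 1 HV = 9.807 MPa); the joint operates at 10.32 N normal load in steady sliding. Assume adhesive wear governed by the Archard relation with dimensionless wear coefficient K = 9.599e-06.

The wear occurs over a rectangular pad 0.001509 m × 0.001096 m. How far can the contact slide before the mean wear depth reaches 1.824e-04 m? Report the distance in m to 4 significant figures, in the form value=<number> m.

value=1.793e+04 m

All working math maintains exact precision. Quoted intermediates are rounded, and rounded once at the end: four significant figures.
Hardness H = 600.3 HV × 9.807 MPa/HV = 5887 MPa = 5.887e+09 Pa.
Contact area A = 0.001509 m × 0.001096 m = 1.654e-06 m².
Expressed in SI base units: W = 10.32 N, H = 5.887e+09 Pa, K = 9.599e-06.
Limit volume V_lim = h_lim·A = 1.824e-04 · 1.654e-06 = 3.017e-10 m³.
Sliding life L = V_lim·H/(K·W) = 3.017e-10 · 5.887e+09 / (9.599e-06 · 10.32) = 1.793e+04 m.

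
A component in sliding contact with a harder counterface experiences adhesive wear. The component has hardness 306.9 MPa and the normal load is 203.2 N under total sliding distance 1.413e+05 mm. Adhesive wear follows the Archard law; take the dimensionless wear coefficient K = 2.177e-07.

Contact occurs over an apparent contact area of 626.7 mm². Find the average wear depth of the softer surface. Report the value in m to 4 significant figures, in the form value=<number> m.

Quoted intermediates are rounded — every step runs at full float precision; a lone final rounding to four significant figures.
Path length L = 1.413e+05 mm = 141.3 m.
Hardness H = 306.9 MPa = 3.069e+08 Pa.
Contact area A = 626.7 mm² = 6.267e-04 m².
Collected in SI base units: W = 203.2 N, H = 3.069e+08 Pa, K = 2.177e-07.
Wear volume V = K·W·L/H = 2.177e-07 · 203.2 · 141.3 / 3.069e+08 = 2.037e-11 m³.
Wear depth h = V/A = 2.037e-11 / 6.267e-04 = 3.250e-08 m.

value=3.250e-08 m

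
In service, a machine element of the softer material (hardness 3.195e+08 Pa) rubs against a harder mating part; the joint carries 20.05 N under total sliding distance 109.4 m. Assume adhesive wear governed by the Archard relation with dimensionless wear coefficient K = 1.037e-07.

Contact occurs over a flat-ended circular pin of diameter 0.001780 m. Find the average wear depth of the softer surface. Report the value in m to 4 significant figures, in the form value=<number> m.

value=2.861e-07 m

Each operation runs at exact precision. Intermediate values are printed rounded; a single final rounding to 4 significant figures.
Convert: Contact area A = π·d²/4 = π·(0.001780 m)²/4 = 2.488e-06 m².
In SI base units, W = 20.05 N, H = 3.195e+08 Pa, K = 1.037e-07.
Wear volume V = K·W·L/H = 1.037e-07 · 20.05 · 109.4 / 3.195e+08 = 7.119e-13 m³.
Depth h = V/A = 7.119e-13 / 2.488e-06 = 2.861e-07 m.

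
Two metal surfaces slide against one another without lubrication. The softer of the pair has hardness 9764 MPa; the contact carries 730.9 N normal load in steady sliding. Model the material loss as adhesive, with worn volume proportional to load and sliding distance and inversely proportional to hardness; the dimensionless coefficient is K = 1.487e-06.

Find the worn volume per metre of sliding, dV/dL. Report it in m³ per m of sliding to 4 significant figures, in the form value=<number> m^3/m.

Intermediates appear rounded — every step runs at full precision. Rounded just once to 4 significant digits.
Hardness H = 9764 MPa = 9.764e+09 Pa.
As SI base values: W = 730.9 N, H = 9.764e+09 Pa, K = 1.487e-06.
Wear rate dV/dL = K·W/H (independent of L): 1.487e-06 · 730.9 / 9.764e+09 = 1.113e-13 m³/m.

value=1.113e-13 m^3/m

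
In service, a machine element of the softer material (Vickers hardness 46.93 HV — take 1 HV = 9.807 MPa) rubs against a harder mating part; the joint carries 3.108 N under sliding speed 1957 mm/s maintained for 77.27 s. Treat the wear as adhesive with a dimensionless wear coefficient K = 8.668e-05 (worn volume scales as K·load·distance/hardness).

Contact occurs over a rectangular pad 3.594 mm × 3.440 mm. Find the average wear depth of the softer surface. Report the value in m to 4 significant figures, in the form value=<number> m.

value=7.159e-06 m

Intermediates appear rounded, and every step maintains full float precision — rounded just once: 4 significant figures.
Convert: Sliding speed v = 1957 mm/s = 1.957 m/s. Distance L = v·t = 1.957 m/s × 77.27 s = 151.2 m.
Convert: Hardness H = 46.93 HV × 9.807 MPa/HV = 460.2 MPa = 4.602e+08 Pa.
Convert: Pad sides 3.594 mm × 3.440 mm = 0.003594 m × 0.003440 m. Contact area A = 0.003594 m × 0.003440 m = 1.236e-05 m².
In SI base units, W = 3.108 N, H = 4.602e+08 Pa, K = 8.668e-05.
Apply Archard: V = K·W·L/H = 8.668e-05 · 3.108 · 151.2 / 4.602e+08 = 8.851e-11 m³.
Depth of wear h = V/A = 8.851e-11 / 1.236e-05 = 7.159e-06 m.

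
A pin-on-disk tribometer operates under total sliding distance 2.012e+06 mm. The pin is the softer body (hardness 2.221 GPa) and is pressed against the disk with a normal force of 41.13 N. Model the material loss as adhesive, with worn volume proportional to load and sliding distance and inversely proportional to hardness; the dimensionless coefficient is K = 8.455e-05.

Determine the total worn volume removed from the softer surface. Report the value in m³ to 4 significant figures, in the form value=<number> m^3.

The algebra holds exact precision. The intermediates are shown rounded. Rounded just once: 4 significant figures.
Convert: Distance L = 2.012e+06 mm = 2012 m.
Convert: Hardness H = 2.221 GPa = 2.221e+09 Pa.
Working in SI base units: W = 41.13 N, H = 2.221e+09 Pa, K = 8.455e-05.
Wear volume V = K·W·L/H = 8.455e-05 · 41.13 · 2012 / 2.221e+09 = 3.150e-09 m³.

value=3.150e-09 m^3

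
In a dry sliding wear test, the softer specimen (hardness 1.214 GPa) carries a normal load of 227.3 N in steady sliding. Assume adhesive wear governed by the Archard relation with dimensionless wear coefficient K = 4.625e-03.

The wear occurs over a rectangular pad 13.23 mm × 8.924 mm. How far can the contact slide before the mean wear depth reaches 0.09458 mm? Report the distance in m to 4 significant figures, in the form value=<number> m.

value=12.90 m

All working math carries full precision; the intermediates appear rounded — one last rounding: 4 significant digits.
Convert: Hardness H = 1.214 GPa = 1.214e+09 Pa.
Convert: Pad sides 13.23 mm × 8.924 mm = 0.01323 m × 0.008924 m. Contact area A = 0.01323 m × 0.008924 m = 1.181e-04 m².
Convert: Depth limit h_lim = 0.09458 mm = 9.458e-05 m.
Collected in SI base units: W = 227.3 N, H = 1.214e+09 Pa, K = 4.625e-03.
Allowed volume V_lim = h_lim·A = 9.458e-05 · 1.181e-04 = 1.117e-08 m³.
So the life L = V_lim·H/(K·W) = 1.117e-08 · 1.214e+09 / (4.625e-03 · 227.3) = 12.90 m.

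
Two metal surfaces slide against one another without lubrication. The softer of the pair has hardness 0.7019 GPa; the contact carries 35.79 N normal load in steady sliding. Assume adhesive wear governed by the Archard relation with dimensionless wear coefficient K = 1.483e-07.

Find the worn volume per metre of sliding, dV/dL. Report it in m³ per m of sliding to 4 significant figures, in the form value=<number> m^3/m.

value=7.562e-15 m^3/m

All arithmetic maintains full precision — intermediates are displayed rounded; rounded once at the end to 4 significant figures.
Hardness H = 0.7019 GPa = 7.019e+08 Pa.
Expressed in SI base units: W = 35.79 N, H = 7.019e+08 Pa, K = 1.483e-07.
Volumetric rate dV/dL = K·W/H, per unit distance: 1.483e-07 · 35.79 / 7.019e+08 = 7.562e-15 m³/m.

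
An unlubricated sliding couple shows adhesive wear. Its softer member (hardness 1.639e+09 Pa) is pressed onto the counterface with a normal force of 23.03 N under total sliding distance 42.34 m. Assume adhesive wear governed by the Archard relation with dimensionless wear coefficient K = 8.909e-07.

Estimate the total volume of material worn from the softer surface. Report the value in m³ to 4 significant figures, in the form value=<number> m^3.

value=5.300e-13 m^3

Intermediate values are printed rounded — all working math runs at exact precision — one final rounding, at 4 significant figures.
Collected in SI base units: W = 23.03 N, H = 1.639e+09 Pa, K = 8.909e-07.
The Archard volume V = K·W·L/H = 8.909e-07 · 23.03 · 42.34 / 1.639e+09 = 5.300e-13 m³.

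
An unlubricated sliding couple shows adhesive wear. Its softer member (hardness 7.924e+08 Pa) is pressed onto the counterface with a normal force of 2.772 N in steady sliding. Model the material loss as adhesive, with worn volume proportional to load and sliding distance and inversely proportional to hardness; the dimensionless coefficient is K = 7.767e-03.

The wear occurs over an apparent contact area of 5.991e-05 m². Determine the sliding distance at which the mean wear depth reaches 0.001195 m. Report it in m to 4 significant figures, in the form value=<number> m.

value=2635 m

Shown intermediates are rounded. Each operation runs at full float precision. Rounded once at the end, at 4 significant digits.
Expressed in SI base units: W = 2.772 N, H = 7.924e+08 Pa, K = 7.767e-03.
Limit volume V_lim = h_lim·A = 0.001195 · 5.991e-05 = 7.159e-08 m³.
Inverting, life L = V_lim·H/(K·W) = 7.159e-08 · 7.924e+08 / (7.767e-03 · 2.772) = 2635 m.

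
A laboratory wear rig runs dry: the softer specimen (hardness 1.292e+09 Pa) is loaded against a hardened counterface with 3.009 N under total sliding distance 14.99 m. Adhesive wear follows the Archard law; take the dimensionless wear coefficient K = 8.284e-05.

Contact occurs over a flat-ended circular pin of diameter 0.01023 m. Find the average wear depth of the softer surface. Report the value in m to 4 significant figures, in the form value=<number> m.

value=3.519e-08 m

The intermediates are printed rounded, and each operation maintains full float precision. Rounded once at the end: 4 significant figures.
Contact area A = π·d²/4 = π·(0.01023 m)²/4 = 8.219e-05 m².
Working in SI base units: W = 3.009 N, H = 1.292e+09 Pa, K = 8.284e-05.
Apply Archard: V = K·W·L/H = 8.284e-05 · 3.009 · 14.99 / 1.292e+09 = 2.892e-12 m³.
Mean depth h = V/A = 2.892e-12 / 8.219e-05 = 3.519e-08 m.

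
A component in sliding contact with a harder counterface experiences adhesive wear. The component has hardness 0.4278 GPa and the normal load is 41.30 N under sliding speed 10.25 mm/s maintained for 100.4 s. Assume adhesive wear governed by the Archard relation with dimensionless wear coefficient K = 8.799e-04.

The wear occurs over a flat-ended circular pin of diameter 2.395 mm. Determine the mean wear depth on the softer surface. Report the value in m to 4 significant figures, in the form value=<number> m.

Intermediates appear rounded, and the computation runs at full float precision; a single final rounding: four significant figures.
Sliding speed v = 10.25 mm/s = 0.01025 m/s. The distance L = v·t = 0.01025 m/s × 100.4 s = 1.029 m.
Hardness H = 0.4278 GPa = 4.278e+08 Pa.
Pin diameter d = 2.395 mm = 0.002395 m. Contact area A = π·d²/4 = π·(0.002395 m)²/4 = 4.505e-06 m².
As SI base values: W = 41.30 N, H = 4.278e+08 Pa, K = 8.799e-04.
The Archard volume V = K·W·L/H = 8.799e-04 · 41.30 · 1.029 / 4.278e+08 = 8.742e-11 m³.
Wear depth h = V/A = 8.742e-11 / 4.505e-06 = 1.940e-05 m.

value=1.940e-05 m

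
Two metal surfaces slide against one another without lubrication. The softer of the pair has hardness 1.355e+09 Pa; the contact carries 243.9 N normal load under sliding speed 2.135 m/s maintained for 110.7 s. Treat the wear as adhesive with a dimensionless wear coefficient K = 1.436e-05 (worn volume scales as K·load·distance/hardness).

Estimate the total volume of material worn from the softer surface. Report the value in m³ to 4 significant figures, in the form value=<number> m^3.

The computation maintains exact precision; intermediate values are printed rounded — a lone final rounding to 4 significant digits.
Convert: Distance covered L = v·t = 2.135 m/s × 110.7 s = 236.3 m.
Expressed in SI base units: W = 243.9 N, H = 1.355e+09 Pa, K = 1.436e-05.
Archard volume V = K·W·L/H = 1.436e-05 · 243.9 · 236.3 / 1.355e+09 = 6.109e-10 m³.

value=6.109e-10 m^3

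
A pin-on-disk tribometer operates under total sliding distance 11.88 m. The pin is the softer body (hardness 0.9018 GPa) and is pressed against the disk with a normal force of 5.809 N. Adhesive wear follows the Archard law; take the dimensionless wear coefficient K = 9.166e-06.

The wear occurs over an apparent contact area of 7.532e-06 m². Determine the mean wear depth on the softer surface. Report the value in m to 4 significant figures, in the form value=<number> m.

value=9.313e-08 m

Intermediates are shown rounded; the algebra holds full float precision — one last rounding to four significant figures.
Convert: Hardness H = 0.9018 GPa = 9.018e+08 Pa.
SI base units throughout: W = 5.809 N, H = 9.018e+08 Pa, K = 9.166e-06.
Wear volume V = K·W·L/H = 9.166e-06 · 5.809 · 11.88 / 9.018e+08 = 7.014e-13 m³.
Mean depth h = V/A = 7.014e-13 / 7.532e-06 = 9.313e-08 m.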